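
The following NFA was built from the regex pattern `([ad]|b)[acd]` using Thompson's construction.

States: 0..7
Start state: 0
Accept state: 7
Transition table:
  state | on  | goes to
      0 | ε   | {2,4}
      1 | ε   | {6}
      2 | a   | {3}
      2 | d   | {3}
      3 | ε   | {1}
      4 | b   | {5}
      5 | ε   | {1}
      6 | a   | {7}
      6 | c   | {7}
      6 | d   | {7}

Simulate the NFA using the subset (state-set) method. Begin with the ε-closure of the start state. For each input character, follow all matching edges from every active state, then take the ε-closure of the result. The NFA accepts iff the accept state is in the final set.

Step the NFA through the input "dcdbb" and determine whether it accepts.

start: ε-closure({0}) = {0,2,4}
'd' @ 1: {1,3,6}
'c' @ 2: {7}  [accepting]
'd' @ 3: {}  — state set empty
rest 'bb' ignored (set empty)
end set {} — state 7 not in

Answer: REJECT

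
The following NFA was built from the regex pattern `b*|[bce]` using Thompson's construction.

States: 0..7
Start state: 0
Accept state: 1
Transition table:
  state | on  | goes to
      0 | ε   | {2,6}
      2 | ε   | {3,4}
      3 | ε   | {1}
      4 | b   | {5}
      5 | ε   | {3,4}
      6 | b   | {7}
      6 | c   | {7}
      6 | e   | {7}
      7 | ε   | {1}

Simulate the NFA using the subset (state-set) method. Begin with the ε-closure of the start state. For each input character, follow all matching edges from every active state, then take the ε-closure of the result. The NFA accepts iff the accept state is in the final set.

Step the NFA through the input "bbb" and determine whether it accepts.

Answer: ACCEPT

Steps:
initial (ε-close {0}): {0,1,2,3,4,6}
'b' @ 1: {1,3,4,5,7}  (accept∈set)
'b' @ 2: {1,3,4,5}  (accept∈set)
'b' @ 3: {1,3,4,5}  (accept∈set)
after full input: {1,3,4,5}  (accept=1 in)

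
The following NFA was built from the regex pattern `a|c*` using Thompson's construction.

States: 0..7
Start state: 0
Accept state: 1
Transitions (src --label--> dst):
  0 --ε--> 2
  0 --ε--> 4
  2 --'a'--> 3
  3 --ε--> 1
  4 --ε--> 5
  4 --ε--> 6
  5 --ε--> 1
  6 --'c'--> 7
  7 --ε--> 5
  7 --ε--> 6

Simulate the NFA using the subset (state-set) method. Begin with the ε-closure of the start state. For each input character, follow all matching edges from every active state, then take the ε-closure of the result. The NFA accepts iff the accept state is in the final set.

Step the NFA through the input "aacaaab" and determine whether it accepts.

start: ε-closure({0}) = {0,1,2,4,5,6}
'a' @ 1: {1,3}  (accept∈set)
'a' @ 2: {}  — state set empty
rest 'caaab' ignored (set empty)
end set {} — state 1 not in

Answer: REJECT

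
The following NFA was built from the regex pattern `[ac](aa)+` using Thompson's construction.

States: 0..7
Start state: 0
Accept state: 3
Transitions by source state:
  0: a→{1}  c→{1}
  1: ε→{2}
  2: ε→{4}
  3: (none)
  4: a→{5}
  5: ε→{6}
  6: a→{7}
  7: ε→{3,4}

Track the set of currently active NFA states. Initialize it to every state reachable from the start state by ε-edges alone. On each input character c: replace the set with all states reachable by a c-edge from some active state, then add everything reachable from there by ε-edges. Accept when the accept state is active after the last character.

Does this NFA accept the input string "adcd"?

start: ε-closure({0}) = {0}
'a' @ 1: {1,2,4}
'd' @ 2: {}  — dead — no transitions
rest 'cd' ignored (set empty)
after full input: {}  (accept=3 not in)

Answer: REJECT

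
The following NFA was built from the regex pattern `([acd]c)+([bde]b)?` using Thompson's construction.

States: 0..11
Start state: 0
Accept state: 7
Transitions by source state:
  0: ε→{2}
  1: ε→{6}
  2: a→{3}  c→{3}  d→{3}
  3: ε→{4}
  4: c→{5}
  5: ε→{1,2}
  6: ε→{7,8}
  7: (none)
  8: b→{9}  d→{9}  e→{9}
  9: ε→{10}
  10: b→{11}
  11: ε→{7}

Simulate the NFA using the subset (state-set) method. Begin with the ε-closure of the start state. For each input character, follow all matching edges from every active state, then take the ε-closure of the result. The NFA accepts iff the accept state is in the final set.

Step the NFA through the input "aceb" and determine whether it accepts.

Answer: ACCEPT

Derivation:
S₀ = ε-closure({0}) = {0,2}
'a' @ 1: {3,4}
'c' @ 2: {1,2,5,6,7,8}  ✓accept
'e' @ 3: {9,10}
'b' @ 4: {7,11}  ✓accept
end set {7,11} — state 7 in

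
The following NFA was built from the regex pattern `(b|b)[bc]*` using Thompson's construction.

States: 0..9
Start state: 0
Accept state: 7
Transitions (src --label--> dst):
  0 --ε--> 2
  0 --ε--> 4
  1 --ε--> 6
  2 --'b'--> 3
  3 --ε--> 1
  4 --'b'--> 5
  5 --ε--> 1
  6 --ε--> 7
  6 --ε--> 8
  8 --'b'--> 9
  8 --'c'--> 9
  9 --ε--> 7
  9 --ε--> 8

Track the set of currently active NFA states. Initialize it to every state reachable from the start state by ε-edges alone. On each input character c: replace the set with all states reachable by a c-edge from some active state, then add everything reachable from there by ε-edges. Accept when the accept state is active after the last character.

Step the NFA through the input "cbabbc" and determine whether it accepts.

Answer: REJECT

Derivation:
initial (ε-close {0}): {0,2,4}
'c' @ 1: {}  — no active states
rest 'babbc' ignored (set empty)
end set {} — state 7 not in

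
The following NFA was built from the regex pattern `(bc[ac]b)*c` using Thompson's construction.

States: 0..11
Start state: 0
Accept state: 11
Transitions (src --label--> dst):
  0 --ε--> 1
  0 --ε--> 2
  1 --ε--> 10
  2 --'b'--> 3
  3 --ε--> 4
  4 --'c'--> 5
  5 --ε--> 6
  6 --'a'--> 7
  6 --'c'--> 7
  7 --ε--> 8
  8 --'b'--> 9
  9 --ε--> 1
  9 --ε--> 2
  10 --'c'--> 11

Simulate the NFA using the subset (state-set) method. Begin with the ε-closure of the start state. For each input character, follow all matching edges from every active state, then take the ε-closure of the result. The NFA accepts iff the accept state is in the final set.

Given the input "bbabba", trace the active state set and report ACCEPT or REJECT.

S₀ = ε-closure({0}) = {0,1,2,10}
'b' @ 1: {3,4}
'b' @ 2: {}  — dead — no transitions
rest 'abba' ignored (set empty)
end set {} — state 11 not in

Answer: REJECT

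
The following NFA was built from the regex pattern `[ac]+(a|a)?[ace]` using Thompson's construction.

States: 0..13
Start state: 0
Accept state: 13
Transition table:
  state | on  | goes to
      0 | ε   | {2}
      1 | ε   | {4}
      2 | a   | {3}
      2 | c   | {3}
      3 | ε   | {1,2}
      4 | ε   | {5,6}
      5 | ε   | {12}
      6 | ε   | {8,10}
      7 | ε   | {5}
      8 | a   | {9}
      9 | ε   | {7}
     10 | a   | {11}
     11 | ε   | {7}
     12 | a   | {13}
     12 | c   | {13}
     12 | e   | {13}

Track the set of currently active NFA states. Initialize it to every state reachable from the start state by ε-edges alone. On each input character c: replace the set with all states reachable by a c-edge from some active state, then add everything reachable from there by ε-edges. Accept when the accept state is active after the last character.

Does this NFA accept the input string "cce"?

start: ε-closure({0}) = {0,2}
'c' @ 1: {1,2,3,4,5,6,8,10,12}
'c' @ 2: {1,2,3,4,5,6,8,10,12,13}  ✓accept
'e' @ 3: {13}  ✓accept
final: {13}; accept 13 in set

Answer: ACCEPT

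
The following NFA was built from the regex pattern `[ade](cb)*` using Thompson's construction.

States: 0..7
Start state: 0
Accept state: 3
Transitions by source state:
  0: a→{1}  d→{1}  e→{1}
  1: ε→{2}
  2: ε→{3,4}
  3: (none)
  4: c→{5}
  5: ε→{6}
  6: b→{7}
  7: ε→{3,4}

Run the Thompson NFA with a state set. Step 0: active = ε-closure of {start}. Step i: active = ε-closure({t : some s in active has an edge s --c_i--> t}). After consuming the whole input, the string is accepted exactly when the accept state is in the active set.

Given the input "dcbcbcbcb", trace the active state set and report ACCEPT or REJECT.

Answer: ACCEPT

Steps:
S₀ = ε-closure({0}) = {0}
'd' @ 1: {1,2,3,4}  (accept∈set)
'c' @ 2: {5,6}
'b' @ 3: {3,4,7}  (accept∈set)
'c' @ 4: {5,6}
'b' @ 5: {3,4,7}  (accept∈set)
'c' @ 6: {5,6}
'b' @ 7: {3,4,7}  (accept∈set)
'c' @ 8: {5,6}
'b' @ 9: {3,4,7}  (accept∈set)
final: {3,4,7}; accept 3 in set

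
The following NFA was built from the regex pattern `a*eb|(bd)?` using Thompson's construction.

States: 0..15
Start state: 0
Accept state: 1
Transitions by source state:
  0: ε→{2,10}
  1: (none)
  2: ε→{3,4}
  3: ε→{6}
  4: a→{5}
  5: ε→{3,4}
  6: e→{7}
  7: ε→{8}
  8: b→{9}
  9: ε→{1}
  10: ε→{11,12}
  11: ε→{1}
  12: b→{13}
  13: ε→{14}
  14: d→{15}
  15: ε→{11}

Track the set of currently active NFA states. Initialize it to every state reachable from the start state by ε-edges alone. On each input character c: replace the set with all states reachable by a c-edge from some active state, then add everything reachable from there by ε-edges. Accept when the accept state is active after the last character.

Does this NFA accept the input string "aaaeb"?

start: ε-closure({0}) = {0,1,2,3,4,6,10,11,12}
'a' @ 1: {3,4,5,6}
'a' @ 2: {3,4,5,6}
'a' @ 3: {3,4,5,6}
'e' @ 4: {7,8}
'b' @ 5: {1,9}  [accepting]
final: {1,9}; accept 1 in set

Answer: ACCEPT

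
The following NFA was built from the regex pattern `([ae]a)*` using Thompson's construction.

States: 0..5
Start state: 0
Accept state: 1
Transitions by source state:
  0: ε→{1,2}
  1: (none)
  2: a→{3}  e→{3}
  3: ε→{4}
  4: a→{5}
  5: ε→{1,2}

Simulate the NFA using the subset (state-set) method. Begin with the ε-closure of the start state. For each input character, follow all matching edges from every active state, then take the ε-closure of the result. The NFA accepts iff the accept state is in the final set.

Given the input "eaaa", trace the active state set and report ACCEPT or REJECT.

Answer: ACCEPT

Derivation:
S₀ = ε-closure({0}) = {0,1,2}
'e' @ 1: {3,4}
'a' @ 2: {1,2,5}  (accept∈set)
'a' @ 3: {3,4}
'a' @ 4: {1,2,5}  (accept∈set)
final: {1,2,5}; accept 1 in set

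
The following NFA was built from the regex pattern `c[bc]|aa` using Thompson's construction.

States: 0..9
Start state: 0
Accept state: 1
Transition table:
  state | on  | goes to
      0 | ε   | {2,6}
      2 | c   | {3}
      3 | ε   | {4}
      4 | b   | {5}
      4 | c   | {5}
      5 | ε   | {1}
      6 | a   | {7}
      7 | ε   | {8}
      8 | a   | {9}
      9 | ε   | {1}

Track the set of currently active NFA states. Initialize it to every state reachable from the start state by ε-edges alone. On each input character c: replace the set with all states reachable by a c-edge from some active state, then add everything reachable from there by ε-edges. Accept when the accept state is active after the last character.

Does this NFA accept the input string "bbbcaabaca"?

Answer: REJECT

Steps:
start: ε-closure({0}) = {0,2,6}
'b' @ 1: {}  — dead — no transitions
rest 'bbcaabaca' ignored (set empty)
after full input: {}  (accept=1 not in)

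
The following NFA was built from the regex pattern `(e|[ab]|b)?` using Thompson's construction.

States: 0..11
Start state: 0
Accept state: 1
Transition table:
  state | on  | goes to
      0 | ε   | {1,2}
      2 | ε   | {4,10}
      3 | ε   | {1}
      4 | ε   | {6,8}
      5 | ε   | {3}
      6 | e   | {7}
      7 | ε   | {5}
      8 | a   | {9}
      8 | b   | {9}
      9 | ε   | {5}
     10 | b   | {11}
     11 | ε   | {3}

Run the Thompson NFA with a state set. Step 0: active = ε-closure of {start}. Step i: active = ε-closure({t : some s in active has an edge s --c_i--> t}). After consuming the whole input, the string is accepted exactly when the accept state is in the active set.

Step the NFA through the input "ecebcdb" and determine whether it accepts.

Answer: REJECT

Trace:
S₀ = ε-closure({0}) = {0,1,2,4,6,8,10}
'e' @ 1: {1,3,5,7}  (accept∈set)
'c' @ 2: {}  — dead — no transitions
rest 'ebcdb' ignored (set empty)
end set {} — state 1 not in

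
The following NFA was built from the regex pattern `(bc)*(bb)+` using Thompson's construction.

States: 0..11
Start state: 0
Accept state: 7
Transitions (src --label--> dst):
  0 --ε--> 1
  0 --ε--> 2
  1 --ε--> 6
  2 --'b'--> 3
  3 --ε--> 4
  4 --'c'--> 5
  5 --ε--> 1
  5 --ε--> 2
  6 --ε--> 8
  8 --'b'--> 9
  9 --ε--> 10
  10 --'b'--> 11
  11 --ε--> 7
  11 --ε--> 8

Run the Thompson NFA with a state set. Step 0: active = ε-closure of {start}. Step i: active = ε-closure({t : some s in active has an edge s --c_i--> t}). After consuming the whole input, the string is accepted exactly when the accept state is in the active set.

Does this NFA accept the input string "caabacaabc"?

start: ε-closure({0}) = {0,1,2,6,8}
'c' @ 1: {}  — state set empty
rest 'aabacaabc' ignored (set empty)
after full input: {}  (accept=7 not in)

Answer: REJECT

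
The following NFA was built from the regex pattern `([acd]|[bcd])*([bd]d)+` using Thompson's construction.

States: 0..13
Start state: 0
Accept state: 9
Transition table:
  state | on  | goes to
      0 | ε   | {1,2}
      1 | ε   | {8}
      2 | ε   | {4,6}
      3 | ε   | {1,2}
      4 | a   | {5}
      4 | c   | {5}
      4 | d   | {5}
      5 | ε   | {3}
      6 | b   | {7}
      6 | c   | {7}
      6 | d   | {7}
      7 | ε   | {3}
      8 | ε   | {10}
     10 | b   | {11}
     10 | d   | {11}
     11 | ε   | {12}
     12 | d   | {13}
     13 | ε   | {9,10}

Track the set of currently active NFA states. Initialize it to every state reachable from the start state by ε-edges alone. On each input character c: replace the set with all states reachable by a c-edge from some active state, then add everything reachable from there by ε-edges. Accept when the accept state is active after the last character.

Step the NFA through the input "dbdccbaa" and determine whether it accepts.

Answer: REJECT

Derivation:
start: ε-closure({0}) = {0,1,2,4,6,8,10}
'd' @ 1: {1,2,3,4,5,6,7,8,10,11,12}
'b' @ 2: {1,2,3,4,6,7,8,10,11,12}
'd' @ 3: {1,2,3,4,5,6,7,8,9,10,11,12,13}  [accepting]
'c' @ 4: {1,2,3,4,5,6,7,8,10}
'c' @ 5: {1,2,3,4,5,6,7,8,10}
'b' @ 6: {1,2,3,4,6,7,8,10,11,12}
'a' @ 7: {1,2,3,4,5,6,8,10}
'a' @ 8: {1,2,3,4,5,6,8,10}
after full input: {1,2,3,4,5,6,8,10}  (accept=9 not in)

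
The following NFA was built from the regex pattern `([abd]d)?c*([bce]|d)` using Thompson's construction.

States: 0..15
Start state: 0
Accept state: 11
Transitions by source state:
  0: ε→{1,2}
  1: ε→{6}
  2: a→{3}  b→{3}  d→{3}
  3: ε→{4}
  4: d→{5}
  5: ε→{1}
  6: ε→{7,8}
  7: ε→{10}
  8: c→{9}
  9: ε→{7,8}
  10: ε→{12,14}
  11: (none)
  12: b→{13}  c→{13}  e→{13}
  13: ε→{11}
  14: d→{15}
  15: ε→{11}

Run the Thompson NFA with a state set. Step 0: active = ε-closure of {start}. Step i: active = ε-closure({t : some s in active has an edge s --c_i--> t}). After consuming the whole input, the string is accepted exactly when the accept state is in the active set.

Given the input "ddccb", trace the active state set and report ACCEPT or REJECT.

S₀ = ε-closure({0}) = {0,1,2,6,7,8,10,12,14}
'd' @ 1: {3,4,11,15}  (accept∈set)
'd' @ 2: {1,5,6,7,8,10,12,14}
'c' @ 3: {7,8,9,10,11,12,13,14}  (accept∈set)
'c' @ 4: {7,8,9,10,11,12,13,14}  (accept∈set)
'b' @ 5: {11,13}  (accept∈set)
end set {11,13} — state 11 in

Answer: ACCEPT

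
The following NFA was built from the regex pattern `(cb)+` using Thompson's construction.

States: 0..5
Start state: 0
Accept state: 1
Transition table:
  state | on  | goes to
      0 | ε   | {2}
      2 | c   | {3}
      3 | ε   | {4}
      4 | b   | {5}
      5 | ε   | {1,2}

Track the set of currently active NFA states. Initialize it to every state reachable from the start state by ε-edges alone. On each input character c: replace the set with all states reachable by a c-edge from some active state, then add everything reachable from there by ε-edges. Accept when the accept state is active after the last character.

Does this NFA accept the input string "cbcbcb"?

S₀ = ε-closure({0}) = {0,2}
'c' @ 1: {3,4}
'b' @ 2: {1,2,5}  (accept∈set)
'c' @ 3: {3,4}
'b' @ 4: {1,2,5}  (accept∈set)
'c' @ 5: {3,4}
'b' @ 6: {1,2,5}  (accept∈set)
final: {1,2,5}; accept 1 in set

Answer: ACCEPT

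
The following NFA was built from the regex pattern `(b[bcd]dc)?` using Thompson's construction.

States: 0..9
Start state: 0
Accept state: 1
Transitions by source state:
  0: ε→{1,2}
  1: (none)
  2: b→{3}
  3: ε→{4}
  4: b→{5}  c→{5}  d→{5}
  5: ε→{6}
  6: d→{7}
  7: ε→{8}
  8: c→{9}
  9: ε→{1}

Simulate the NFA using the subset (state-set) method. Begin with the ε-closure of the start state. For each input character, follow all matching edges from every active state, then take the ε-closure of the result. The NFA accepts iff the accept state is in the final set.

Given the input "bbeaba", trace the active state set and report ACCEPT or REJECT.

start: ε-closure({0}) = {0,1,2}
'b' @ 1: {3,4}
'b' @ 2: {5,6}
'e' @ 3: {}  — no active states
rest 'aba' ignored (set empty)
final: {}; accept 1 not in set

Answer: REJECT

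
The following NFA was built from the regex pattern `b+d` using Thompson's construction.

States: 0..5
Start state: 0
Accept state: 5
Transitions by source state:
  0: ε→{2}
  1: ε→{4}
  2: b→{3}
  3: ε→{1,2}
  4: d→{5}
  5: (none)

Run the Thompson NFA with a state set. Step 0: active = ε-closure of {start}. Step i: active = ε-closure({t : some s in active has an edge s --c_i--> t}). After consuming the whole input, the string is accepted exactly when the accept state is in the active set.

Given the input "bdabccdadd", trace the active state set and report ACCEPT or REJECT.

Answer: REJECT

Steps:
initial (ε-close {0}): {0,2}
'b' @ 1: {1,2,3,4}
'd' @ 2: {5}  [accepting]
'a' @ 3: {}  — state set empty
rest 'bccdadd' ignored (set empty)
after full input: {}  (accept=5 not in)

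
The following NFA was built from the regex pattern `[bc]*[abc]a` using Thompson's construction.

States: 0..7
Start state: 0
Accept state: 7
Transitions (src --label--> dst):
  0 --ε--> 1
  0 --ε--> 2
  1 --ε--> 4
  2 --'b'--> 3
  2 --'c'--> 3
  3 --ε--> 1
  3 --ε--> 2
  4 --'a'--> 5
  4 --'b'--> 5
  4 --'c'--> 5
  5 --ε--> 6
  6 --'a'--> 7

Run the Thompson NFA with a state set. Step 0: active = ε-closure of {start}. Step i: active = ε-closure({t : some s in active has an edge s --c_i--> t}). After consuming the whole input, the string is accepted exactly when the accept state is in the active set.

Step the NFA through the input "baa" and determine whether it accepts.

S₀ = ε-closure({0}) = {0,1,2,4}
'b' @ 1: {1,2,3,4,5,6}
'a' @ 2: {5,6,7}  ✓accept
'a' @ 3: {7}  ✓accept
after full input: {7}  (accept=7 in)

Answer: ACCEPT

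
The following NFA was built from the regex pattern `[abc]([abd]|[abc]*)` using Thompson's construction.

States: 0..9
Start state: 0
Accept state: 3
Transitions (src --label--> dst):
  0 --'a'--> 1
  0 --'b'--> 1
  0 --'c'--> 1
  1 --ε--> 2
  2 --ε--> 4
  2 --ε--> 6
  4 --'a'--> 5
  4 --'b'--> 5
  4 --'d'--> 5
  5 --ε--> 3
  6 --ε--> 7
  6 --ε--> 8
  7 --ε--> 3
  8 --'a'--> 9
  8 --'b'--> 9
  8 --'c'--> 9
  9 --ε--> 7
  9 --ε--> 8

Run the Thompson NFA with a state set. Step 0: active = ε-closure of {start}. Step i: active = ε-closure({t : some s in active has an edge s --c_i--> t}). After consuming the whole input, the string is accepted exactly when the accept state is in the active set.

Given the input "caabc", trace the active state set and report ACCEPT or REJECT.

initial (ε-close {0}): {0}
'c' @ 1: {1,2,3,4,6,7,8}  (accept∈set)
'a' @ 2: {3,5,7,8,9}  (accept∈set)
'a' @ 3: {3,7,8,9}  (accept∈set)
'b' @ 4: {3,7,8,9}  (accept∈set)
'c' @ 5: {3,7,8,9}  (accept∈set)
after full input: {3,7,8,9}  (accept=3 in)

Answer: ACCEPT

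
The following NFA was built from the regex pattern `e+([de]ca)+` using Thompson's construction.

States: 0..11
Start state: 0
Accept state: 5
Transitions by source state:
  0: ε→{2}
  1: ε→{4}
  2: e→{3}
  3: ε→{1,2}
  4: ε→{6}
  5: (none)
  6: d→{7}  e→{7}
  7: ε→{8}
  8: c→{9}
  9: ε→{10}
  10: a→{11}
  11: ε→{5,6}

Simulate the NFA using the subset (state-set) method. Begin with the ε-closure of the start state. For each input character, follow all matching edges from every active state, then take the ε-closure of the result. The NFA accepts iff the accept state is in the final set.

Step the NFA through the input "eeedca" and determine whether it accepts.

Answer: ACCEPT

Trace:
start: ε-closure({0}) = {0,2}
'e' @ 1: {1,2,3,4,6}
'e' @ 2: {1,2,3,4,6,7,8}
'e' @ 3: {1,2,3,4,6,7,8}
'd' @ 4: {7,8}
'c' @ 5: {9,10}
'a' @ 6: {5,6,11}  (accept∈set)
after full input: {5,6,11}  (accept=5 in)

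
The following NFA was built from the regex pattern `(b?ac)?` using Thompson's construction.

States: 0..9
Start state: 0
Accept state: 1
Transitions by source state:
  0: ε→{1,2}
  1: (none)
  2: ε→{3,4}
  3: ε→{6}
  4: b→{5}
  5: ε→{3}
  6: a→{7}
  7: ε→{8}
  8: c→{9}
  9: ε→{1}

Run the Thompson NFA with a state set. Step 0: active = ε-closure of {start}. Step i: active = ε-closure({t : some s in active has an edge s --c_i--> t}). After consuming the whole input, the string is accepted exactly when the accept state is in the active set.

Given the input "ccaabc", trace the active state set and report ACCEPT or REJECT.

S₀ = ε-closure({0}) = {0,1,2,3,4,6}
'c' @ 1: {}  — no active states
rest 'caabc' ignored (set empty)
after full input: {}  (accept=1 not in)

Answer: REJECT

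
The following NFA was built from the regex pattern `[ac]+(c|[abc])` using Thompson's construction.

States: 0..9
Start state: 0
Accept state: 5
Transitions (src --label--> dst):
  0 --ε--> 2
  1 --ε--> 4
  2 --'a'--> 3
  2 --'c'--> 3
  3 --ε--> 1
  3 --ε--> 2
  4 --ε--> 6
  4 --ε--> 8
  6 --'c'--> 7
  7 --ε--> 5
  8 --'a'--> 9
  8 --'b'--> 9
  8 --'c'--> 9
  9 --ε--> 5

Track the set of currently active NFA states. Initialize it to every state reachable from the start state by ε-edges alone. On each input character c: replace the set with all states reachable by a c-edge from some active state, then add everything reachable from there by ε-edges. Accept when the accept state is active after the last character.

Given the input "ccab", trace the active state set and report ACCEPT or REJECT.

initial (ε-close {0}): {0,2}
'c' @ 1: {1,2,3,4,6,8}
'c' @ 2: {1,2,3,4,5,6,7,8,9}  (accept∈set)
'a' @ 3: {1,2,3,4,5,6,8,9}  (accept∈set)
'b' @ 4: {5,9}  (accept∈set)
end set {5,9} — state 5 in

Answer: ACCEPT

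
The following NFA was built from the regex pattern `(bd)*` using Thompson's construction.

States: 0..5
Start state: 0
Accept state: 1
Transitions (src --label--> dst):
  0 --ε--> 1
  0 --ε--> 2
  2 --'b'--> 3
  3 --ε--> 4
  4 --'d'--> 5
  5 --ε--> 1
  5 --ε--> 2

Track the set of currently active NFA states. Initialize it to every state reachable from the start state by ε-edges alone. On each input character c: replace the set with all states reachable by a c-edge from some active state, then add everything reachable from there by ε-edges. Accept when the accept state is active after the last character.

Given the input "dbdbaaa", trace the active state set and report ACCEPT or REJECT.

Answer: REJECT

Steps:
initial (ε-close {0}): {0,1,2}
'd' @ 1: {}  — no active states
rest 'bdbaaa' ignored (set empty)
end set {} — state 1 not in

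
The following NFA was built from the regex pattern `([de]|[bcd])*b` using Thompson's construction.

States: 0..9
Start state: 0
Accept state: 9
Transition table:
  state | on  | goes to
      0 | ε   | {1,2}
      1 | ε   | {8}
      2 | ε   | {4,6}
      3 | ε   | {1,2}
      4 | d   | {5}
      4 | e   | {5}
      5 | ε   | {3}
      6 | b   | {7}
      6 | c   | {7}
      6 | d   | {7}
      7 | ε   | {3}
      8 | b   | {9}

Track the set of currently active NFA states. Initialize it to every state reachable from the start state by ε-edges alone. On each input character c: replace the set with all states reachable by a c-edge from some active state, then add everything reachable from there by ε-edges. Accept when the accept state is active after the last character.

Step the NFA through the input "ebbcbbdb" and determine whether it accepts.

Answer: ACCEPT

Derivation:
start: ε-closure({0}) = {0,1,2,4,6,8}
'e' @ 1: {1,2,3,4,5,6,8}
'b' @ 2: {1,2,3,4,6,7,8,9}  ✓accept
'b' @ 3: {1,2,3,4,6,7,8,9}  ✓accept
'c' @ 4: {1,2,3,4,6,7,8}
'b' @ 5: {1,2,3,4,6,7,8,9}  ✓accept
'b' @ 6: {1,2,3,4,6,7,8,9}  ✓accept
'd' @ 7: {1,2,3,4,5,6,7,8}
'b' @ 8: {1,2,3,4,6,7,8,9}  ✓accept
final: {1,2,3,4,6,7,8,9}; accept 9 in set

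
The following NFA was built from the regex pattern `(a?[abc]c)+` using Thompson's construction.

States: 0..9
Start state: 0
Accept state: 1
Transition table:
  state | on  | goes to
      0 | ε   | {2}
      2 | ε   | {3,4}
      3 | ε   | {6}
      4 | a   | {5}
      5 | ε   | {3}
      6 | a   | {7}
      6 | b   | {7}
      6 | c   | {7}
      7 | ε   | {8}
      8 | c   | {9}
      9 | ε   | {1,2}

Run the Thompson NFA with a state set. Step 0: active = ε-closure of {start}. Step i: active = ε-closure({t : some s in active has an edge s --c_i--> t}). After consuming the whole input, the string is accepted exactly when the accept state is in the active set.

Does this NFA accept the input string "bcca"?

initial (ε-close {0}): {0,2,3,4,6}
'b' @ 1: {7,8}
'c' @ 2: {1,2,3,4,6,9}  [accepting]
'c' @ 3: {7,8}
'a' @ 4: {}  — no active states
final: {}; accept 1 not in set

Answer: REJECT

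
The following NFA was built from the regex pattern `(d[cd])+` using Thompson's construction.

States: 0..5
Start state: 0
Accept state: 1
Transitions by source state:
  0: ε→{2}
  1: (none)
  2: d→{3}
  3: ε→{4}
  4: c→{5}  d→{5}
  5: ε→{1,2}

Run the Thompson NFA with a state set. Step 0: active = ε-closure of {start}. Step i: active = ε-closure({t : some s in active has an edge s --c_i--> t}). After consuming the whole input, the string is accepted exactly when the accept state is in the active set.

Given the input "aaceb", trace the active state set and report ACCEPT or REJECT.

Answer: REJECT

Trace:
initial (ε-close {0}): {0,2}
'a' @ 1: {}  — state set empty
rest 'aceb' ignored (set empty)
after full input: {}  (accept=1 not in)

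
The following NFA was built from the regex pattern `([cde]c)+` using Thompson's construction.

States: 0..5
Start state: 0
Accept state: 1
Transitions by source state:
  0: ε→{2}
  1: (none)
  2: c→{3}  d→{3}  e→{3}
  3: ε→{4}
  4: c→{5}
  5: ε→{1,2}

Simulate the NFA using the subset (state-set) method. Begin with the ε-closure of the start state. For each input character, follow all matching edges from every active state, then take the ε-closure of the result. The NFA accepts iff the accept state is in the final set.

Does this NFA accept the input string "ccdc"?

Answer: ACCEPT

Derivation:
start: ε-closure({0}) = {0,2}
'c' @ 1: {3,4}
'c' @ 2: {1,2,5}  ✓accept
'd' @ 3: {3,4}
'c' @ 4: {1,2,5}  ✓accept
end set {1,2,5} — state 1 in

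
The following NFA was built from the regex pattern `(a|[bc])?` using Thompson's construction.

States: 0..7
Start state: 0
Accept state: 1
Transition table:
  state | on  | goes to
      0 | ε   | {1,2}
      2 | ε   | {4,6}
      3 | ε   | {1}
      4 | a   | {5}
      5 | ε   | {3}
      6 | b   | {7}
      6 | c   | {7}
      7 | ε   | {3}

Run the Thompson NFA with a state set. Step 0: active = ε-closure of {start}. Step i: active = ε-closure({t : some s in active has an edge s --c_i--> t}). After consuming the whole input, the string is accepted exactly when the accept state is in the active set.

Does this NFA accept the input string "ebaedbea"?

Answer: REJECT

Trace:
initial (ε-close {0}): {0,1,2,4,6}
'e' @ 1: {}  — state set empty
rest 'baedbea' ignored (set empty)
after full input: {}  (accept=1 not in)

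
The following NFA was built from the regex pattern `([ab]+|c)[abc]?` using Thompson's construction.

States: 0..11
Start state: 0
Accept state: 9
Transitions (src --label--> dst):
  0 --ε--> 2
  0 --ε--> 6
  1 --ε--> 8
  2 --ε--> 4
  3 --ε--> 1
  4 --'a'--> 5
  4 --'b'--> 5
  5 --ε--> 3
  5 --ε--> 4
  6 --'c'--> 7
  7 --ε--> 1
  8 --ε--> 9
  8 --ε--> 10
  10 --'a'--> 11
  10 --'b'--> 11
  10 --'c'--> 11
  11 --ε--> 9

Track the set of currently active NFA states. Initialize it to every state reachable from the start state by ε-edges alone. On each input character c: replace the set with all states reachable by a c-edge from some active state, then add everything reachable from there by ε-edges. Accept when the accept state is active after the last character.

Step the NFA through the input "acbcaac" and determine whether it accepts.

S₀ = ε-closure({0}) = {0,2,4,6}
'a' @ 1: {1,3,4,5,8,9,10}  [accepting]
'c' @ 2: {9,11}  [accepting]
'b' @ 3: {}  — no active states
rest 'caac' ignored (set empty)
end set {} — state 9 not in

Answer: REJECT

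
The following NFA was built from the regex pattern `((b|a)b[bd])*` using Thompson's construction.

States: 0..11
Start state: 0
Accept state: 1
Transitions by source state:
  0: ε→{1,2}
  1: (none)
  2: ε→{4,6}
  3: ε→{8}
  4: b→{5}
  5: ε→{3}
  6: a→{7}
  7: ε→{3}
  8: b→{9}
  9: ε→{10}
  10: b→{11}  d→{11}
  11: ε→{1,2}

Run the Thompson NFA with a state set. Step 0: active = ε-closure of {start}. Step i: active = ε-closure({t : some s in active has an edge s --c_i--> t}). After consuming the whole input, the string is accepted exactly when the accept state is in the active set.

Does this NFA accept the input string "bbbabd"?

Answer: ACCEPT

Trace:
start: ε-closure({0}) = {0,1,2,4,6}
'b' @ 1: {3,5,8}
'b' @ 2: {9,10}
'b' @ 3: {1,2,4,6,11}  ✓accept
'a' @ 4: {3,7,8}
'b' @ 5: {9,10}
'd' @ 6: {1,2,4,6,11}  ✓accept
after full input: {1,2,4,6,11}  (accept=1 in)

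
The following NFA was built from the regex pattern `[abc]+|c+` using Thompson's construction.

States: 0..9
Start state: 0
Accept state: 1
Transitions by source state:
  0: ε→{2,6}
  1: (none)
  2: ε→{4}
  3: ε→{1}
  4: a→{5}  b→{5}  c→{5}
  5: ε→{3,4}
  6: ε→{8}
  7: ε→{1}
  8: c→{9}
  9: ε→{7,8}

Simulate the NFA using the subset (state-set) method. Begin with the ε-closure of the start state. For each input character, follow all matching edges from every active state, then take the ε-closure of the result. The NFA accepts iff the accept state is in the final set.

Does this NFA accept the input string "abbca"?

initial (ε-close {0}): {0,2,4,6,8}
'a' @ 1: {1,3,4,5}  [accepting]
'b' @ 2: {1,3,4,5}  [accepting]
'b' @ 3: {1,3,4,5}  [accepting]
'c' @ 4: {1,3,4,5}  [accepting]
'a' @ 5: {1,3,4,5}  [accepting]
end set {1,3,4,5} — state 1 in

Answer: ACCEPT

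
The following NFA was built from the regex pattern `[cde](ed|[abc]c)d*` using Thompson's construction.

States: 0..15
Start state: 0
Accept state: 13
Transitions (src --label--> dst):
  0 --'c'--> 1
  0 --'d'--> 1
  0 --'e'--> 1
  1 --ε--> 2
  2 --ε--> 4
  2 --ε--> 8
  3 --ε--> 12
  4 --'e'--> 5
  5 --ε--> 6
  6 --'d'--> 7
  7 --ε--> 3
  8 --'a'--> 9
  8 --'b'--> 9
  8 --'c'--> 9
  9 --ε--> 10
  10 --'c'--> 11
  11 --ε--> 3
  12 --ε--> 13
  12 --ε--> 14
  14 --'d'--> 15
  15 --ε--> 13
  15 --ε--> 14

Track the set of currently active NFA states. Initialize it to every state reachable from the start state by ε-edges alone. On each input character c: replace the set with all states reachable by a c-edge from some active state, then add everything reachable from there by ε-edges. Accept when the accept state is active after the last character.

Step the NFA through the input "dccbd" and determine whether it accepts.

Answer: REJECT

Trace:
initial (ε-close {0}): {0}
'd' @ 1: {1,2,4,8}
'c' @ 2: {9,10}
'c' @ 3: {3,11,12,13,14}  ✓accept
'b' @ 4: {}  — no active states
rest 'd' ignored (set empty)
after full input: {}  (accept=13 not in)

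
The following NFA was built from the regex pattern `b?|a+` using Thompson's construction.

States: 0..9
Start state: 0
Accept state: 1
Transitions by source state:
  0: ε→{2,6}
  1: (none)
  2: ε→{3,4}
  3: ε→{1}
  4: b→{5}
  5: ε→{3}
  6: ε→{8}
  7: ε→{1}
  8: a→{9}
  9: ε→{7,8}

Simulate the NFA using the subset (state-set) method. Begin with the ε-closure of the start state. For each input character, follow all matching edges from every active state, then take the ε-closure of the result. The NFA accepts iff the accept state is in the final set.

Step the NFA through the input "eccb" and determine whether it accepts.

Answer: REJECT

Derivation:
start: ε-closure({0}) = {0,1,2,3,4,6,8}
'e' @ 1: {}  — dead — no transitions
rest 'ccb' ignored (set empty)
after full input: {}  (accept=1 not in)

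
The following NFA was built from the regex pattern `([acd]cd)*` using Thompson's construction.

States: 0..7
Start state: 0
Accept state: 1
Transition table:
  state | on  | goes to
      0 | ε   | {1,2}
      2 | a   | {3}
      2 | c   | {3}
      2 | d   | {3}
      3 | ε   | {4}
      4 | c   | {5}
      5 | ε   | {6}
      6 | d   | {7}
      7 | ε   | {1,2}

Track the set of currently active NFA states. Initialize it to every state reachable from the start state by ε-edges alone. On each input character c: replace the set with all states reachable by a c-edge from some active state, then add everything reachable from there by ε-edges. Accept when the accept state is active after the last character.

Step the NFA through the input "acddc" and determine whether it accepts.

start: ε-closure({0}) = {0,1,2}
'a' @ 1: {3,4}
'c' @ 2: {5,6}
'd' @ 3: {1,2,7}  [accepting]
'd' @ 4: {3,4}
'c' @ 5: {5,6}
final: {5,6}; accept 1 not in set

Answer: REJECT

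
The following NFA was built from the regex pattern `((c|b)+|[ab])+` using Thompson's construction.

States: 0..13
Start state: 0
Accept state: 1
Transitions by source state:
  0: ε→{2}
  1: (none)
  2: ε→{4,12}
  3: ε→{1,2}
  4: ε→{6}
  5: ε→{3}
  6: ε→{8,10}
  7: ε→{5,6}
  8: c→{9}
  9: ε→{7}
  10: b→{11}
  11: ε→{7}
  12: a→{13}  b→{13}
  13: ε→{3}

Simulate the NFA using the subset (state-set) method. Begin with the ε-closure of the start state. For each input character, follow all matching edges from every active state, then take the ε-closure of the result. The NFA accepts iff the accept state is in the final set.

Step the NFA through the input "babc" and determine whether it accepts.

Answer: ACCEPT

Derivation:
initial (ε-close {0}): {0,2,4,6,8,10,12}
'b' @ 1: {1,2,3,4,5,6,7,8,10,11,12,13}  (accept∈set)
'a' @ 2: {1,2,3,4,6,8,10,12,13}  (accept∈set)
'b' @ 3: {1,2,3,4,5,6,7,8,10,11,12,13}  (accept∈set)
'c' @ 4: {1,2,3,4,5,6,7,8,9,10,12}  (accept∈set)
after full input: {1,2,3,4,5,6,7,8,9,10,12}  (accept=1 in)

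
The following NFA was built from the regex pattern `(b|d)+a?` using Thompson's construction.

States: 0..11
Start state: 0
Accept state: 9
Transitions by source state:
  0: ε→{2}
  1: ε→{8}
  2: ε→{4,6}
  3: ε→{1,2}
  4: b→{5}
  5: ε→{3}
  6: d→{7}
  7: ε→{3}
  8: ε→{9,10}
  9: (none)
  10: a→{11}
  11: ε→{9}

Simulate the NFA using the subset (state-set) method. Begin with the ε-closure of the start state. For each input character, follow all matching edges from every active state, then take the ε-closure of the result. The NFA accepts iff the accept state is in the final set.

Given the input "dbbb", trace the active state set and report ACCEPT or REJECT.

S₀ = ε-closure({0}) = {0,2,4,6}
'd' @ 1: {1,2,3,4,6,7,8,9,10}  ✓accept
'b' @ 2: {1,2,3,4,5,6,8,9,10}  ✓accept
'b' @ 3: {1,2,3,4,5,6,8,9,10}  ✓accept
'b' @ 4: {1,2,3,4,5,6,8,9,10}  ✓accept
final: {1,2,3,4,5,6,8,9,10}; accept 9 in set

Answer: ACCEPT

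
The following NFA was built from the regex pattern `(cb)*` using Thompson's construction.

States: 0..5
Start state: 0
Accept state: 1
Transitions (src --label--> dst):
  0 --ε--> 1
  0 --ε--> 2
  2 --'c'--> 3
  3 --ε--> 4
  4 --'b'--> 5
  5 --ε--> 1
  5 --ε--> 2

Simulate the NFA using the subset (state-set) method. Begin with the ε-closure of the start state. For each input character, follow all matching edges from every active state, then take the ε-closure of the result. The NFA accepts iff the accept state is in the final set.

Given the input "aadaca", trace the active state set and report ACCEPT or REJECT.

start: ε-closure({0}) = {0,1,2}
'a' @ 1: {}  — no active states
rest 'adaca' ignored (set empty)
end set {} — state 1 not in

Answer: REJECT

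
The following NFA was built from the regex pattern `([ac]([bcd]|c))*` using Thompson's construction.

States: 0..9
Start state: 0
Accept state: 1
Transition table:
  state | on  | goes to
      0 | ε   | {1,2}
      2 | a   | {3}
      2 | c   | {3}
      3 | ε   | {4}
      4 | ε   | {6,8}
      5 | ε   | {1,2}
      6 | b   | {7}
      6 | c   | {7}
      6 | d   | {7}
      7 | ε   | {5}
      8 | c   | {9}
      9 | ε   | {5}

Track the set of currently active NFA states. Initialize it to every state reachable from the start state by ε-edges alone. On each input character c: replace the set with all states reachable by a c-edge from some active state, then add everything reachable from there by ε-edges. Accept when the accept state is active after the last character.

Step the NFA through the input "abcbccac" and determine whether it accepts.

Answer: ACCEPT

Trace:
start: ε-closure({0}) = {0,1,2}
'a' @ 1: {3,4,6,8}
'b' @ 2: {1,2,5,7}  ✓accept
'c' @ 3: {3,4,6,8}
'b' @ 4: {1,2,5,7}  ✓accept
'c' @ 5: {3,4,6,8}
'c' @ 6: {1,2,5,7,9}  ✓accept
'a' @ 7: {3,4,6,8}
'c' @ 8: {1,2,5,7,9}  ✓accept
final: {1,2,5,7,9}; accept 1 in set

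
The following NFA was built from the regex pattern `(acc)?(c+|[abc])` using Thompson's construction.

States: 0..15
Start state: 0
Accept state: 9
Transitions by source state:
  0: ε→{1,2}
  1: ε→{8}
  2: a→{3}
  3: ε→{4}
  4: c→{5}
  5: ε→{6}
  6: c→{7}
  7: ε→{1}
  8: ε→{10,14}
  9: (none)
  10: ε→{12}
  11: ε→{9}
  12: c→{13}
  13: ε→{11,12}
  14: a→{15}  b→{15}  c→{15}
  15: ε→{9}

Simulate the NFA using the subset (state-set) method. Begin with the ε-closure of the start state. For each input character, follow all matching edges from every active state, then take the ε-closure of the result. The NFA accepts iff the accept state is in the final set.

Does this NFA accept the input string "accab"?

Answer: REJECT

Trace:
start: ε-closure({0}) = {0,1,2,8,10,12,14}
'a' @ 1: {3,4,9,15}  ✓accept
'c' @ 2: {5,6}
'c' @ 3: {1,7,8,10,12,14}
'a' @ 4: {9,15}  ✓accept
'b' @ 5: {}  — no active states
final: {}; accept 9 not in set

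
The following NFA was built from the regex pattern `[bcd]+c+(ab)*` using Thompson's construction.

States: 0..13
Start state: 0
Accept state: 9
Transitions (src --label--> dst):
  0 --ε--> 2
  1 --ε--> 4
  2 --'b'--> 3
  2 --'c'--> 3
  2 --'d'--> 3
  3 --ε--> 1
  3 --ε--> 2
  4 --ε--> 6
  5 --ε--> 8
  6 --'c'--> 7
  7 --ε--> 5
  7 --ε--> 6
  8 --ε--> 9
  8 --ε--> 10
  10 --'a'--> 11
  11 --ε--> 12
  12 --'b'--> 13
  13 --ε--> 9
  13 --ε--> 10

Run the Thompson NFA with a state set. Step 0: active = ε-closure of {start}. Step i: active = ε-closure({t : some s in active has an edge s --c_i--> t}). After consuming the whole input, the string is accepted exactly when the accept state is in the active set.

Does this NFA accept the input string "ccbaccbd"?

Answer: REJECT

Steps:
start: ε-closure({0}) = {0,2}
'c' @ 1: {1,2,3,4,6}
'c' @ 2: {1,2,3,4,5,6,7,8,9,10}  [accepting]
'b' @ 3: {1,2,3,4,6}
'a' @ 4: {}  — dead — no transitions
rest 'ccbd' ignored (set empty)
final: {}; accept 9 not in set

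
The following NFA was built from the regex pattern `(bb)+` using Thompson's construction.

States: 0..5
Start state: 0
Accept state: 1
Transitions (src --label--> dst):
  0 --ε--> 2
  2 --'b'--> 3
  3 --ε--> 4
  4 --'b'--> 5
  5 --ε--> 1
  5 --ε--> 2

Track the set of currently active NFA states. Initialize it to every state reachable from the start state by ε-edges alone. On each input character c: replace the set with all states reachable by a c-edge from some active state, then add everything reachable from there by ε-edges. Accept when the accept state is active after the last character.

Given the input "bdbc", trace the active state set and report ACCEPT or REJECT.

Answer: REJECT

Steps:
start: ε-closure({0}) = {0,2}
'b' @ 1: {3,4}
'd' @ 2: {}  — state set empty
rest 'bc' ignored (set empty)
final: {}; accept 1 not in set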